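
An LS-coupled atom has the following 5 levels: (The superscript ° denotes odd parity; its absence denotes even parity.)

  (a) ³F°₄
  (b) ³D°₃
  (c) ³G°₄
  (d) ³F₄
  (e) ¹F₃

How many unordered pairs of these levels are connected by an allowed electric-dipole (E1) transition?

(a)–(b): forbidden (parity).
(a)–(c): forbidden (parity).
(a)–(d): allowed.
(a)–(e): forbidden (ΔS).
(b)–(c): forbidden (parity, ΔL).
(b)–(d): allowed.
(b)–(e): forbidden (ΔS).
(c)–(d): allowed.
(c)–(e): forbidden (ΔS).
(d)–(e): forbidden (parity, ΔS).
Allowed pairs: 3 of 10.

3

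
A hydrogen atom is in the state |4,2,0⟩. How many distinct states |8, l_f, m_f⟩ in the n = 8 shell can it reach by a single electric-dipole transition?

6

E1 requires Δl = ±1, so l_f ∈ {1, 3}; with 0 ≤ l_f ≤ n_f−1 = 7, the allowed l_f values are {1, 3}.
For l_f = 1: m_f ∈ {m_i−1, m_i, m_i+1} ∩ [−1, 1] = {-1, 0, 1} → 3 states.
For l_f = 3: m_f ∈ {m_i−1, m_i, m_i+1} ∩ [−3, 3] = {-1, 0, 1} → 3 states.
Total: 6.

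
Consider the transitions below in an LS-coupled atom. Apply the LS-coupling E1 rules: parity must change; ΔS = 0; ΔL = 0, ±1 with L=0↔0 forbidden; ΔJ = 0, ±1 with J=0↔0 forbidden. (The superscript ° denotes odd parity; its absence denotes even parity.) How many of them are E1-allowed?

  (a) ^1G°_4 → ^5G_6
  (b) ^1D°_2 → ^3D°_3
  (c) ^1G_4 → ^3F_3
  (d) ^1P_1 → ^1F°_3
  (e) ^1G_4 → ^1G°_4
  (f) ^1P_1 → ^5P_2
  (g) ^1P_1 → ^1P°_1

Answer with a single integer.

(a) forbidden (ΔS, ΔJ fail)
(b) forbidden (parity, ΔS fail)
(c) forbidden (parity, ΔS fail)
(d) forbidden (ΔL, ΔJ fail)
(e) allowed
(f) forbidden (parity, ΔS fail)
(g) allowed
Total allowed: 2 of 7.

2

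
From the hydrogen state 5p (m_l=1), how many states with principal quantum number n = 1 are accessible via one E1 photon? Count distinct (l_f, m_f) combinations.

1

E1 requires Δl = ±1, so l_f ∈ {0, 2}; with 0 ≤ l_f ≤ n_f−1 = 0, the allowed l_f values are {0}.
For l_f = 0: m_f ∈ {m_i−1, m_i, m_i+1} ∩ [−0, 0] = {0} → 1 state.
Total: 1.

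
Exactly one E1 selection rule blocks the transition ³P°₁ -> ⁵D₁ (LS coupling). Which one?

the ΔS = 0 rule

Reading off the term symbols: S 1→2, L 1→2, J 1→1, parity odd→even.
Parity must change: odd → even — ✓.
ΔS = 0: S: 1 → 2 — ✗.
ΔL = 0, ±1 (not L=0↔0): L: 1 → 2, ΔL = +1 — ✓.
ΔJ = 0, ±1 (not J=0↔0): J: 1 → 1, ΔJ = +0 — ✓.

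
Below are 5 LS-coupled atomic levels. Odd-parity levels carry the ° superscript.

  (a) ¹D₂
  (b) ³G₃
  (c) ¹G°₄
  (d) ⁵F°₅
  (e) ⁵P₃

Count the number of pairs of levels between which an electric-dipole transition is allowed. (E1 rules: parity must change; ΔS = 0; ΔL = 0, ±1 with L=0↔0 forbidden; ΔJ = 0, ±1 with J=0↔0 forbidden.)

0

(a)–(b): forbidden (parity, ΔS, ΔL).
(a)–(c): forbidden (ΔL, ΔJ).
(a)–(d): forbidden (ΔS, ΔJ).
(a)–(e): forbidden (parity, ΔS).
(b)–(c): forbidden (ΔS).
(b)–(d): forbidden (ΔS, ΔJ).
(b)–(e): forbidden (parity, ΔS, ΔL).
(c)–(d): forbidden (parity, ΔS).
(c)–(e): forbidden (ΔS, ΔL).
(d)–(e): forbidden (ΔL, ΔJ).
Allowed pairs: 0 of 10.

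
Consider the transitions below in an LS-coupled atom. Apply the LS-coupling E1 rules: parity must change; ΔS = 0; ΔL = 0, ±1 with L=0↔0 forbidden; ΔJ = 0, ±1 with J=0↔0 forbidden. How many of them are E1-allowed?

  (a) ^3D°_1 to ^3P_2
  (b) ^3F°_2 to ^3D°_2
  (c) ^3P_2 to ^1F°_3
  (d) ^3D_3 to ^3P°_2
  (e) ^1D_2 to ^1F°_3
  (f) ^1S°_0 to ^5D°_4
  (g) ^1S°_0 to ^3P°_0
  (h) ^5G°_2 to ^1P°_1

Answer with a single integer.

3

(a) allowed
(b) forbidden (parity fails)
(c) forbidden (ΔS, ΔL fail)
(d) allowed
(e) allowed
(f) forbidden (parity, ΔS, ΔL, ΔJ fail)
(g) forbidden (parity, ΔS, ΔJ fail)
(h) forbidden (parity, ΔS, ΔL fail)
Total allowed: 3 of 8.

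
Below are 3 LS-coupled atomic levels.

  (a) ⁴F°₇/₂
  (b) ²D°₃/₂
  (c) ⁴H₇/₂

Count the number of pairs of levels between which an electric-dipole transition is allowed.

(a)–(b): forbidden (parity, ΔS, ΔJ).
(a)–(c): forbidden (ΔL).
(b)–(c): forbidden (ΔS, ΔL, ΔJ).
Allowed pairs: 0 of 3.

0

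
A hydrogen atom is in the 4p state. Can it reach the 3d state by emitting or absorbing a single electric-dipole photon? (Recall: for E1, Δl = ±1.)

Initial l = 1, final l = 2, so Δl = +1. E1 requires Δl = ±1: ✓.
All E1 selection rules are satisfied.

allowed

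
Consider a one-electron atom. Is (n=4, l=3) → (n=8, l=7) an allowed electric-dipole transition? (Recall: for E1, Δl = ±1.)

forbidden

l: 3 → 7 (Δl = +4). Δl = ±1 ✗.
The transition is electric-dipole forbidden.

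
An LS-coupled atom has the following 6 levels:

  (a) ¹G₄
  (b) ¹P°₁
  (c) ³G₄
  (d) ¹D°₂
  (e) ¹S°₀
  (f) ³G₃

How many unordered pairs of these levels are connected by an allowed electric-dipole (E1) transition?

0

(a)–(b): forbidden (ΔL, ΔJ).
(a)–(c): forbidden (parity, ΔS).
(a)–(d): forbidden (ΔL, ΔJ).
(a)–(e): forbidden (ΔL, ΔJ).
(a)–(f): forbidden (parity, ΔS).
(b)–(c): forbidden (ΔS, ΔL, ΔJ).
(b)–(d): forbidden (parity).
(b)–(e): forbidden (parity).
(b)–(f): forbidden (ΔS, ΔL, ΔJ).
(c)–(d): forbidden (ΔS, ΔL, ΔJ).
(c)–(e): forbidden (ΔS, ΔL, ΔJ).
(c)–(f): forbidden (parity).
(d)–(e): forbidden (parity, ΔL, ΔJ).
(d)–(f): forbidden (ΔS, ΔL).
(e)–(f): forbidden (ΔS, ΔL, ΔJ).
Allowed pairs: 0 of 15.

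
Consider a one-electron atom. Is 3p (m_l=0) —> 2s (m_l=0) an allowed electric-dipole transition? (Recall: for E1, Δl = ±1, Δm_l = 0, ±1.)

Initial l = 1, final l = 0, so Δl = -1. E1 requires Δl = ±1: satisfied.
Δm_l = 0 − (0) = +0. E1 requires Δm_l = 0, ±1: satisfied.
All E1 selection rules are satisfied.

allowed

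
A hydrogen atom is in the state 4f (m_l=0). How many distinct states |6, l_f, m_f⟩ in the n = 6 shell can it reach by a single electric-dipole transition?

E1 requires Δl = ±1, so l_f ∈ {2, 4}; with 0 ≤ l_f ≤ n_f−1 = 5, the allowed l_f values are {2, 4}.
For l_f = 2: m_f ∈ {m_i−1, m_i, m_i+1} ∩ [−2, 2] = {-1, 0, 1} → 3 states.
For l_f = 4: m_f ∈ {m_i−1, m_i, m_i+1} ∩ [−4, 4] = {-1, 0, 1} → 3 states.
Total: 6.

6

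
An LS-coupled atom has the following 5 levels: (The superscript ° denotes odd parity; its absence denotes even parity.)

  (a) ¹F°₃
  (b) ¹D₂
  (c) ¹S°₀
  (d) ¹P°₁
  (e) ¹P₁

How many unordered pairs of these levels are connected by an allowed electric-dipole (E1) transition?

4

(a)–(b): allowed.
(a)–(c): forbidden (parity, ΔL, ΔJ).
(a)–(d): forbidden (parity, ΔL, ΔJ).
(a)–(e): forbidden (ΔL, ΔJ).
(b)–(c): forbidden (ΔL, ΔJ).
(b)–(d): allowed.
(b)–(e): forbidden (parity).
(c)–(d): forbidden (parity).
(c)–(e): allowed.
(d)–(e): allowed.
Allowed pairs: 4 of 10.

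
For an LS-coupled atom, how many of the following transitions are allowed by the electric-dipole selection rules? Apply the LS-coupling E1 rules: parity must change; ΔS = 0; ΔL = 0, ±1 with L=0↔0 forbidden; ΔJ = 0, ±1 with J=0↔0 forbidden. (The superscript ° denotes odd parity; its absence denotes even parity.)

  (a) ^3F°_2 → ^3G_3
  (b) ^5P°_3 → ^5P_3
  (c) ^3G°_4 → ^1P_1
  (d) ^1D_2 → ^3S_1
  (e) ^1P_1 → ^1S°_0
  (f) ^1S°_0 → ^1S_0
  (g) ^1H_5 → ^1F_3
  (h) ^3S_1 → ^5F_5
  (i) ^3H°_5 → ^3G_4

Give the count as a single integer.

(a) allowed
(b) allowed
(c) forbidden (ΔS, ΔL, ΔJ fail)
(d) forbidden (parity, ΔS, ΔL fail)
(e) allowed
(f) forbidden (ΔL, ΔJ fail)
(g) forbidden (parity, ΔL, ΔJ fail)
(h) forbidden (parity, ΔS, ΔL, ΔJ fail)
(i) allowed
Total allowed: 4 of 9.

4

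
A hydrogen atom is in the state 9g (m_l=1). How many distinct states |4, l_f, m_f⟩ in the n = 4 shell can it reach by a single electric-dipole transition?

E1 requires Δl = ±1, so l_f ∈ {3, 5}; with 0 ≤ l_f ≤ n_f−1 = 3, the allowed l_f values are {3}.
For l_f = 3: m_f ∈ {m_i−1, m_i, m_i+1} ∩ [−3, 3] = {0, 1, 2} → 3 states.
Total: 3.

3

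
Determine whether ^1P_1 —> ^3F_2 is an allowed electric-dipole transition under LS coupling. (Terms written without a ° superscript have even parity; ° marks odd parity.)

Initial level: S=0, L=1, J=1, parity even. Final level: S=1, L=3, J=2, parity even.
ΔS = 0: S: 0 → 1 — fails.
Parity must change: even → even — fails.
ΔL = 0, ±1 (not L=0↔0): L: 1 → 3, ΔL = +2 — fails.
ΔJ = 0, ±1 (not J=0↔0): J: 1 → 2, ΔJ = +1 — passes.
Rule(s) violated: parity, ΔS, ΔL.

forbidden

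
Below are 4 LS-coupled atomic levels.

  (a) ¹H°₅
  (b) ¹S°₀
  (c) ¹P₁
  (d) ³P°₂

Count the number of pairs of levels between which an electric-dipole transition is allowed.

1

(a)–(b): forbidden (parity, ΔL, ΔJ).
(a)–(c): forbidden (ΔL, ΔJ).
(a)–(d): forbidden (parity, ΔS, ΔL, ΔJ).
(b)–(c): allowed.
(b)–(d): forbidden (parity, ΔS, ΔJ).
(c)–(d): forbidden (ΔS).
Allowed pairs: 1 of 6.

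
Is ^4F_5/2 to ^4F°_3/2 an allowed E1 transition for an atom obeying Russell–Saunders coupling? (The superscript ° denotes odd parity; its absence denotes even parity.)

allowed

Reading off the term symbols: S 3/2→3/2, L 3→3, J 5/2→3/2, parity even→odd.
Parity must change: even → odd — ok.
ΔS = 0: S: 3/2 → 3/2 — ok.
ΔL = 0, ±1 (not L=0↔0): L: 3 → 3, ΔL = +0 — ok.
ΔJ = 0, ±1 (not J=0↔0): J: 5/2 → 3/2, ΔJ = -1 — ok.
All four E1 rules are satisfied.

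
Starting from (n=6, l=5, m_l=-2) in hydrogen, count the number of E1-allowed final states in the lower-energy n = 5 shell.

3

E1 requires Δl = ±1, so l_f ∈ {4, 6}; with 0 ≤ l_f ≤ n_f−1 = 4, the allowed l_f values are {4}.
For l_f = 4: m_f ∈ {m_i−1, m_i, m_i+1} ∩ [−4, 4] = {-3, -2, -1} → 3 states.
Total: 3.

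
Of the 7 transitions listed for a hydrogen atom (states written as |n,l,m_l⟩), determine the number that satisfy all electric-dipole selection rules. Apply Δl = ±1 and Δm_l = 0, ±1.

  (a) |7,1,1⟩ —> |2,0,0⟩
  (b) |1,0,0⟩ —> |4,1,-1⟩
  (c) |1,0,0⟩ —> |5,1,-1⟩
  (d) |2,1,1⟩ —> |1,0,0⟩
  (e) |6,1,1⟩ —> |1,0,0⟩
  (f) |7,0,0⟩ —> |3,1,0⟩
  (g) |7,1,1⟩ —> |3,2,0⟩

(a) allowed
(b) allowed
(c) allowed
(d) allowed
(e) allowed
(f) allowed
(g) allowed
Total allowed: 7 of 7.

7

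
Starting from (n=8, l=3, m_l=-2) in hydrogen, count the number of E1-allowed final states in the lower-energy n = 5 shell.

E1 requires Δl = ±1, so l_f ∈ {2, 4}; with 0 ≤ l_f ≤ n_f−1 = 4, the allowed l_f values are {2, 4}.
For l_f = 2: m_f ∈ {m_i−1, m_i, m_i+1} ∩ [−2, 2] = {-2, -1} → 2 states.
For l_f = 4: m_f ∈ {m_i−1, m_i, m_i+1} ∩ [−4, 4] = {-3, -2, -1} → 3 states.
Total: 5.

5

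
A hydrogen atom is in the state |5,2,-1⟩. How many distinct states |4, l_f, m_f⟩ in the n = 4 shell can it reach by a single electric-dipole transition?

5

E1 requires Δl = ±1, so l_f ∈ {1, 3}; with 0 ≤ l_f ≤ n_f−1 = 3, the allowed l_f values are {1, 3}.
For l_f = 1: m_f ∈ {m_i−1, m_i, m_i+1} ∩ [−1, 1] = {-1, 0} → 2 states.
For l_f = 3: m_f ∈ {m_i−1, m_i, m_i+1} ∩ [−3, 3] = {-2, -1, 0} → 3 states.
Total: 5.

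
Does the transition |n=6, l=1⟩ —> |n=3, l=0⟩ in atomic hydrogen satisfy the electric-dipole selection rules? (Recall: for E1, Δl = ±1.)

Δl = 0 − 1 = -1; the E1 rule Δl = ±1 is ✓.
All E1 selection rules are satisfied.

allowed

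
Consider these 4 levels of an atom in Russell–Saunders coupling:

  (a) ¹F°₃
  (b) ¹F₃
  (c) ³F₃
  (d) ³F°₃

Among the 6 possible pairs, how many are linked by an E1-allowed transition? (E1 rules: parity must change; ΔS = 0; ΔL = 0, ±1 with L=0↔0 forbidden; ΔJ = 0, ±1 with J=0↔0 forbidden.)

(a)–(b): allowed.
(a)–(c): forbidden (ΔS).
(a)–(d): forbidden (parity, ΔS).
(b)–(c): forbidden (parity, ΔS).
(b)–(d): forbidden (ΔS).
(c)–(d): allowed.
Allowed pairs: 2 of 6.

2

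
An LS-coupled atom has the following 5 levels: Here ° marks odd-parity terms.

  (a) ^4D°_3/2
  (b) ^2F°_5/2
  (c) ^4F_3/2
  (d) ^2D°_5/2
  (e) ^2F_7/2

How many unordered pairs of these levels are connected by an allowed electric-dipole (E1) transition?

(a)–(b): forbidden (parity, ΔS).
(a)–(c): allowed.
(a)–(d): forbidden (parity, ΔS).
(a)–(e): forbidden (ΔS, ΔJ).
(b)–(c): forbidden (ΔS).
(b)–(d): forbidden (parity).
(b)–(e): allowed.
(c)–(d): forbidden (ΔS).
(c)–(e): forbidden (parity, ΔS, ΔJ).
(d)–(e): allowed.
Allowed pairs: 3 of 10.

3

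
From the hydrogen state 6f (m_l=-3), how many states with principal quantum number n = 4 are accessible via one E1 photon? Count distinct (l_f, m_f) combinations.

1

E1 requires Δl = ±1, so l_f ∈ {2, 4}; with 0 ≤ l_f ≤ n_f−1 = 3, the allowed l_f values are {2}.
For l_f = 2: m_f ∈ {m_i−1, m_i, m_i+1} ∩ [−2, 2] = {-2} → 1 state.
Total: 1.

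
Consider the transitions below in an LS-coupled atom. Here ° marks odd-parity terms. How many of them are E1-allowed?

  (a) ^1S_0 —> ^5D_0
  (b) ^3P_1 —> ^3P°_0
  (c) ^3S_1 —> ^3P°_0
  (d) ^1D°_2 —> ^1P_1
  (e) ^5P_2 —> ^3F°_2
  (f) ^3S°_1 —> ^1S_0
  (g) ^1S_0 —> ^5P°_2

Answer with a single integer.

3

(a) forbidden (parity, ΔS, ΔL, ΔJ fail)
(b) allowed
(c) allowed
(d) allowed
(e) forbidden (ΔS, ΔL fail)
(f) forbidden (ΔS, ΔL fail)
(g) forbidden (ΔS, ΔJ fail)
Total allowed: 3 of 7.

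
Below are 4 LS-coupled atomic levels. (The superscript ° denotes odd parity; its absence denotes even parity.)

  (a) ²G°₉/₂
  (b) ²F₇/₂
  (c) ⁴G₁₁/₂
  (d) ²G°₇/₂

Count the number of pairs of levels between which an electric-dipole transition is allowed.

2

(a)–(b): allowed.
(a)–(c): forbidden (ΔS).
(a)–(d): forbidden (parity).
(b)–(c): forbidden (parity, ΔS, ΔJ).
(b)–(d): allowed.
(c)–(d): forbidden (ΔS, ΔJ).
Allowed pairs: 2 of 6.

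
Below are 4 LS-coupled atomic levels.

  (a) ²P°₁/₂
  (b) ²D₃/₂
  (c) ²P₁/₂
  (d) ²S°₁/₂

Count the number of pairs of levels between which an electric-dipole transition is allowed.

(a)–(b): allowed.
(a)–(c): allowed.
(a)–(d): forbidden (parity).
(b)–(c): forbidden (parity).
(b)–(d): forbidden (ΔL).
(c)–(d): allowed.
Allowed pairs: 3 of 6.

3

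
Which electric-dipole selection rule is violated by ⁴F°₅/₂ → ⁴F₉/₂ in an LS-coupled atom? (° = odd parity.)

Parity must change: odd → even — passes.
ΔS = 0: S: 3/2 → 3/2 — passes.
ΔL = 0, ±1 (not L=0↔0): L: 3 → 3, ΔL = +0 — passes.
ΔJ = 0, ±1 (not J=0↔0): J: 5/2 → 9/2, ΔJ = +2 — fails.

the ΔJ = 0, ±1 rule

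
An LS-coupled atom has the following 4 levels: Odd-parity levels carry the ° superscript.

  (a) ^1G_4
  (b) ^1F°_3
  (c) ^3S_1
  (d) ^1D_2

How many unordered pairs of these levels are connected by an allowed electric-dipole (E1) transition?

(a)–(b): allowed.
(a)–(c): forbidden (parity, ΔS, ΔL, ΔJ).
(a)–(d): forbidden (parity, ΔL, ΔJ).
(b)–(c): forbidden (ΔS, ΔL, ΔJ).
(b)–(d): allowed.
(c)–(d): forbidden (parity, ΔS, ΔL).
Allowed pairs: 2 of 6.

2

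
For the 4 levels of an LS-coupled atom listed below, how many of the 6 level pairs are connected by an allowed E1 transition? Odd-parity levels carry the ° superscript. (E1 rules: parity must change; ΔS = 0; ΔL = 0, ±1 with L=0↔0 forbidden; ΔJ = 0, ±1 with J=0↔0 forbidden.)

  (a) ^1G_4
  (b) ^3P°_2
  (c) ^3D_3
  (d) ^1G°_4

(a)–(b): forbidden (ΔS, ΔL, ΔJ).
(a)–(c): forbidden (parity, ΔS, ΔL).
(a)–(d): allowed.
(b)–(c): allowed.
(b)–(d): forbidden (parity, ΔS, ΔL, ΔJ).
(c)–(d): forbidden (ΔS, ΔL).
Allowed pairs: 2 of 6.

2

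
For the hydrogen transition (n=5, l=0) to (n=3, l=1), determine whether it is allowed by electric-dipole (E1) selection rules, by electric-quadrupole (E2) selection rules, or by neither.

E1

Δl = 1 − 0 = +1; l_i + l_f = 1.
E1 (Δl = ±1): satisfied.
E2 (Δl = 0,±2, l_i+l_f ≥ 2): not satisfied.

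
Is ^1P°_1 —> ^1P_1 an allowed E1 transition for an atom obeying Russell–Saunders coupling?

allowed

Parity must change: odd → even — ok.
ΔS = 0: S: 0 → 0 — ok.
ΔL = 0, ±1 (not L=0↔0): L: 1 → 1, ΔL = +0 — ok.
ΔJ = 0, ±1 (not J=0↔0): J: 1 → 1, ΔJ = +0 — ok.
All four E1 rules are satisfied.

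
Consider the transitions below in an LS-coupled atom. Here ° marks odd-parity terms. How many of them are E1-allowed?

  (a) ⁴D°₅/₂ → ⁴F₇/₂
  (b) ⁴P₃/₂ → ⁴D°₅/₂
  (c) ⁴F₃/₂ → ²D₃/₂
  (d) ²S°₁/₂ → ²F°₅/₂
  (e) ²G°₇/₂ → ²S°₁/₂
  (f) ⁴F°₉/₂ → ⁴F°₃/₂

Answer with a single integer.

2

(a) allowed
(b) allowed
(c) forbidden (parity, ΔS fail)
(d) forbidden (parity, ΔL, ΔJ fail)
(e) forbidden (parity, ΔL, ΔJ fail)
(f) forbidden (parity, ΔJ fail)
Total allowed: 2 of 6.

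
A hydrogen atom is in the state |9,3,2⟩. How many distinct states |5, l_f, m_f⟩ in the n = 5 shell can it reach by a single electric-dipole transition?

5

E1 requires Δl = ±1, so l_f ∈ {2, 4}; with 0 ≤ l_f ≤ n_f−1 = 4, the allowed l_f values are {2, 4}.
For l_f = 2: m_f ∈ {m_i−1, m_i, m_i+1} ∩ [−2, 2] = {1, 2} → 2 states.
For l_f = 4: m_f ∈ {m_i−1, m_i, m_i+1} ∩ [−4, 4] = {1, 2, 3} → 3 states.
Total: 5.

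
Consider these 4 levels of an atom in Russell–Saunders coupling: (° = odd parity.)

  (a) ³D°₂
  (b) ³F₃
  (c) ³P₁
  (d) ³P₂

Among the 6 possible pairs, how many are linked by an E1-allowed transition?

3

(a)–(b): allowed.
(a)–(c): allowed.
(a)–(d): allowed.
(b)–(c): forbidden (parity, ΔL, ΔJ).
(b)–(d): forbidden (parity, ΔL).
(c)–(d): forbidden (parity).
Allowed pairs: 3 of 6.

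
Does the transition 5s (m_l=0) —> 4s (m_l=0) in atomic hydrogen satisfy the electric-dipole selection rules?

Δl = 0 − 0 = +0; the E1 rule Δl = ±1 is violated.
Δm_l = 0 − (0) = +0. E1 requires Δm_l = 0, ±1: satisfied.
The transition is electric-dipole forbidden.

forbidden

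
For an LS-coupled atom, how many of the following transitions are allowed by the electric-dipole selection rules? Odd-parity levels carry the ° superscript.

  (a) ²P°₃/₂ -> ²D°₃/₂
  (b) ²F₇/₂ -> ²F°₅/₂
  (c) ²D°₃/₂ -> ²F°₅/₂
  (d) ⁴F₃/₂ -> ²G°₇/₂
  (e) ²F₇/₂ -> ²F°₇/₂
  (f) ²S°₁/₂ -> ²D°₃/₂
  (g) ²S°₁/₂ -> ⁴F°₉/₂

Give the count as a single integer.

2

(a) forbidden (parity fails)
(b) allowed
(c) forbidden (parity fails)
(d) forbidden (ΔS, ΔJ fail)
(e) allowed
(f) forbidden (parity, ΔL fail)
(g) forbidden (parity, ΔS, ΔL, ΔJ fail)
Total allowed: 2 of 7.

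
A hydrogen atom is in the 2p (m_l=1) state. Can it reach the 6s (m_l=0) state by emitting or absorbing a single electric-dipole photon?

allowed

Δl = 0 − 1 = -1; the E1 rule Δl = ±1 is ✓.
Δm_l = 0 − (1) = -1. E1 requires Δm_l = 0, ±1: ✓.
All E1 selection rules are satisfied.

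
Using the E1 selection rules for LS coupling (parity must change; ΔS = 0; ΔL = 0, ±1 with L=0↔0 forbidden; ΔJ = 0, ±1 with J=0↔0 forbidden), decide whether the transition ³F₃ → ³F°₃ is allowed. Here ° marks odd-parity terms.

allowed

Reading off the term symbols: S 1→1, L 3→3, J 3→3, parity even→odd.
Parity must change: even → odd — satisfied.
ΔS = 0: S: 1 → 1 — satisfied.
ΔL = 0, ±1 (not L=0↔0): L: 3 → 3, ΔL = +0 — satisfied.
ΔJ = 0, ±1 (not J=0↔0): J: 3 → 3, ΔJ = +0 — satisfied.
All four E1 rules are satisfied.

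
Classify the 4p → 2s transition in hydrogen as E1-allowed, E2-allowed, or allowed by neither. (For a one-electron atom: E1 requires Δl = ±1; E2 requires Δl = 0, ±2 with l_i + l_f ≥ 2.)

Δl = 0 − 1 = -1; l_i + l_f = 1.
E1 (Δl = ±1): satisfied.
E2 (Δl = 0,±2, l_i+l_f ≥ 2): not satisfied.

E1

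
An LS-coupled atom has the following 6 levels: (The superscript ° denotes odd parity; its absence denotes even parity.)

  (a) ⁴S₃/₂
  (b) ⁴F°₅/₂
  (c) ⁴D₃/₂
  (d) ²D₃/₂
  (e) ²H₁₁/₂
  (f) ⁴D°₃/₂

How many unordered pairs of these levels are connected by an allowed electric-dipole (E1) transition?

(a)–(b): forbidden (ΔL).
(a)–(c): forbidden (parity, ΔL).
(a)–(d): forbidden (parity, ΔS, ΔL).
(a)–(e): forbidden (parity, ΔS, ΔL, ΔJ).
(a)–(f): forbidden (ΔL).
(b)–(c): allowed.
(b)–(d): forbidden (ΔS).
(b)–(e): forbidden (ΔS, ΔL, ΔJ).
(b)–(f): forbidden (parity).
(c)–(d): forbidden (parity, ΔS).
(c)–(e): forbidden (parity, ΔS, ΔL, ΔJ).
(c)–(f): allowed.
(d)–(e): forbidden (parity, ΔL, ΔJ).
(d)–(f): forbidden (ΔS).
(e)–(f): forbidden (ΔS, ΔL, ΔJ).
Allowed pairs: 2 of 15.

2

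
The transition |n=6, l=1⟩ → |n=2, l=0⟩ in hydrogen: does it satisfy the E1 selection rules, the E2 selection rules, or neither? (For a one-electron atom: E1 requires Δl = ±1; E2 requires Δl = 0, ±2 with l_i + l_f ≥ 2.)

Δl = 0 − 1 = -1; l_i + l_f = 1.
E1 (Δl = ±1): satisfied.
E2 (Δl = 0,±2, l_i+l_f ≥ 2): not satisfied.

E1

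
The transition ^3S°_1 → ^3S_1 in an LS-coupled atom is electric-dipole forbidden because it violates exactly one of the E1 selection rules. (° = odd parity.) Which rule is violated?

Initial level: S=1, L=0, J=1, parity odd. Final level: S=1, L=0, J=1, parity even.
Parity must change: odd → even — satisfied.
ΔS = 0: S: 1 → 1 — satisfied.
ΔL = 0, ±1 (not L=0↔0): L: 0 → 0, ΔL = +0 — violated.
ΔJ = 0, ±1 (not J=0↔0): J: 1 → 1, ΔJ = +0 — satisfied.

the L=0 ↔ L=0 exclusion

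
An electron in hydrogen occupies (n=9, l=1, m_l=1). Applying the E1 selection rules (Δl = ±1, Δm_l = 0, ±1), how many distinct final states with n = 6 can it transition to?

4

E1 requires Δl = ±1, so l_f ∈ {0, 2}; with 0 ≤ l_f ≤ n_f−1 = 5, the allowed l_f values are {0, 2}.
For l_f = 0: m_f ∈ {m_i−1, m_i, m_i+1} ∩ [−0, 0] = {0} → 1 state.
For l_f = 2: m_f ∈ {m_i−1, m_i, m_i+1} ∩ [−2, 2] = {0, 1, 2} → 3 states.
Total: 4.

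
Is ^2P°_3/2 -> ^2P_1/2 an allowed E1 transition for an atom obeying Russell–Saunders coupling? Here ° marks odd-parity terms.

allowed

ΔL = 0, ±1 (not L=0↔0): L: 1 → 1, ΔL = +0 — ✓.
Parity must change: odd → even — ✓.
ΔS = 0: S: 1/2 → 1/2 — ✓.
ΔJ = 0, ±1 (not J=0↔0): J: 3/2 → 1/2, ΔJ = -1 — ✓.
All four E1 rules are satisfied.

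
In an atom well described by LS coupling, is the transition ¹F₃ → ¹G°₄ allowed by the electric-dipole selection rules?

Parity must change: even → odd — ✓.
ΔS = 0: S: 0 → 0 — ✓.
ΔL = 0, ±1 (not L=0↔0): L: 3 → 4, ΔL = +1 — ✓.
ΔJ = 0, ±1 (not J=0↔0): J: 3 → 4, ΔJ = +1 — ✓.
All four E1 rules are satisfied.

allowed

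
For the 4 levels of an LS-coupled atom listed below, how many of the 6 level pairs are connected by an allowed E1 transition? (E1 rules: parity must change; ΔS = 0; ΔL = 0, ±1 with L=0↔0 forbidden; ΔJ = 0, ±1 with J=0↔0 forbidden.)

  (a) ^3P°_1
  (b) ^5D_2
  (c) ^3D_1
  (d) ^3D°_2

2

(a)–(b): forbidden (ΔS).
(a)–(c): allowed.
(a)–(d): forbidden (parity).
(b)–(c): forbidden (parity, ΔS).
(b)–(d): forbidden (ΔS).
(c)–(d): allowed.
Allowed pairs: 2 of 6.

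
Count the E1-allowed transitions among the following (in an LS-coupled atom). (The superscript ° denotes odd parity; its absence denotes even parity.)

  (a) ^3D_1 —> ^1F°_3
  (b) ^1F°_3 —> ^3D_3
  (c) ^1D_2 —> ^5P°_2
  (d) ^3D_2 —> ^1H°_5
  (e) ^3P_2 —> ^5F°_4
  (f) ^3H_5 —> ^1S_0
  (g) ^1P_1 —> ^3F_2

0

(a) forbidden (ΔS, ΔJ fail)
(b) forbidden (ΔS fails)
(c) forbidden (ΔS fails)
(d) forbidden (ΔS, ΔL, ΔJ fail)
(e) forbidden (ΔS, ΔL, ΔJ fail)
(f) forbidden (parity, ΔS, ΔL, ΔJ fail)
(g) forbidden (parity, ΔS, ΔL fail)
Total allowed: 0 of 7.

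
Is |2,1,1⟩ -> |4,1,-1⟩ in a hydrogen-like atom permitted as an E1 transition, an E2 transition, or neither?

E2

Δl = 1 − 1 = +0; l_i + l_f = 2.
Δm_l = -2.
E1 (Δl = ±1, |Δm_l| ≤ 1): not satisfied.
E2 (Δl = 0,±2, l_i+l_f ≥ 2, |Δm_l| ≤ 2): satisfied.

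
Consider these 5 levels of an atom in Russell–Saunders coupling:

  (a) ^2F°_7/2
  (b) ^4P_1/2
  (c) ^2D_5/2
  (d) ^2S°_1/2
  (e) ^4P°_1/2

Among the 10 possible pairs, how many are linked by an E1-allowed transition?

2

(a)–(b): forbidden (ΔS, ΔL, ΔJ).
(a)–(c): allowed.
(a)–(d): forbidden (parity, ΔL, ΔJ).
(a)–(e): forbidden (parity, ΔS, ΔL, ΔJ).
(b)–(c): forbidden (parity, ΔS, ΔJ).
(b)–(d): forbidden (ΔS).
(b)–(e): allowed.
(c)–(d): forbidden (ΔL, ΔJ).
(c)–(e): forbidden (ΔS, ΔJ).
(d)–(e): forbidden (parity, ΔS).
Allowed pairs: 2 of 10.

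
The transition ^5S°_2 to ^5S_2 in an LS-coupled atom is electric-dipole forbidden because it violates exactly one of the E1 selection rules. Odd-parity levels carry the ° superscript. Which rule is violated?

the L=0 ↔ L=0 exclusion

Parity must change: odd → even — ok.
ΔS = 0: S: 2 → 2 — ok.
ΔL = 0, ±1 (not L=0↔0): L: 0 → 0, ΔL = +0 — fails.
ΔJ = 0, ±1 (not J=0↔0): J: 2 → 2, ΔJ = +0 — ok.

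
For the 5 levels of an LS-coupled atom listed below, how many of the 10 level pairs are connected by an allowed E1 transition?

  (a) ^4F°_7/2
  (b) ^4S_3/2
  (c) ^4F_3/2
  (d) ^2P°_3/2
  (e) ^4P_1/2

(a)–(b): forbidden (ΔL, ΔJ).
(a)–(c): forbidden (ΔJ).
(a)–(d): forbidden (parity, ΔS, ΔL, ΔJ).
(a)–(e): forbidden (ΔL, ΔJ).
(b)–(c): forbidden (parity, ΔL).
(b)–(d): forbidden (ΔS).
(b)–(e): forbidden (parity).
(c)–(d): forbidden (ΔS, ΔL).
(c)–(e): forbidden (parity, ΔL).
(d)–(e): forbidden (ΔS).
Allowed pairs: 0 of 10.

0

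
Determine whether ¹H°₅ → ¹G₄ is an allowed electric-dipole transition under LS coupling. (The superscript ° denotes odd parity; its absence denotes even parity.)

allowed

Reading off the term symbols: S 0→0, L 5→4, J 5→4, parity odd→even.
Parity must change: odd → even — ✓.
ΔS = 0: S: 0 → 0 — ✓.
ΔL = 0, ±1 (not L=0↔0): L: 5 → 4, ΔL = -1 — ✓.
ΔJ = 0, ±1 (not J=0↔0): J: 5 → 4, ΔJ = -1 — ✓.
All four E1 rules are satisfied.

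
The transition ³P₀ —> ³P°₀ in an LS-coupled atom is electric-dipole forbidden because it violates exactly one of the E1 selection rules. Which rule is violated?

ΔL = 0, ±1 (not L=0↔0): L: 1 → 1, ΔL = +0 — satisfied.
ΔJ = 0, ±1 (not J=0↔0): J: 0 → 0, ΔJ = +0 — violated.
ΔS = 0: S: 1 → 1 — satisfied.
Parity must change: even → odd — satisfied.

the J=0 ↔ J=0 exclusion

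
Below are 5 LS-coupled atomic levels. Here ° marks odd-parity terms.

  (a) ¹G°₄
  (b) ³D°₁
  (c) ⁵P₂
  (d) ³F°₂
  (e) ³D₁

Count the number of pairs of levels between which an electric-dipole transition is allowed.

2

(a)–(b): forbidden (parity, ΔS, ΔL, ΔJ).
(a)–(c): forbidden (ΔS, ΔL, ΔJ).
(a)–(d): forbidden (parity, ΔS, ΔJ).
(a)–(e): forbidden (ΔS, ΔL, ΔJ).
(b)–(c): forbidden (ΔS).
(b)–(d): forbidden (parity).
(b)–(e): allowed.
(c)–(d): forbidden (ΔS, ΔL).
(c)–(e): forbidden (parity, ΔS).
(d)–(e): allowed.
Allowed pairs: 2 of 10.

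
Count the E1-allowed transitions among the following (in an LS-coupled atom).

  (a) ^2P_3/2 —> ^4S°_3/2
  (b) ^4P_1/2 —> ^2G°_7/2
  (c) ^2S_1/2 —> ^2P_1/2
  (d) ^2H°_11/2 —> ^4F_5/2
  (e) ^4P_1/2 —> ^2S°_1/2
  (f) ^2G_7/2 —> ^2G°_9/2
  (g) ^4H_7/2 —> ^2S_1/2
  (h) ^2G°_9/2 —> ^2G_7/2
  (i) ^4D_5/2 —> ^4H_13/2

(a) forbidden (ΔS fails)
(b) forbidden (ΔS, ΔL, ΔJ fail)
(c) forbidden (parity fails)
(d) forbidden (ΔS, ΔL, ΔJ fail)
(e) forbidden (ΔS fails)
(f) allowed
(g) forbidden (parity, ΔS, ΔL, ΔJ fail)
(h) allowed
(i) forbidden (parity, ΔL, ΔJ fail)
Total allowed: 2 of 9.

2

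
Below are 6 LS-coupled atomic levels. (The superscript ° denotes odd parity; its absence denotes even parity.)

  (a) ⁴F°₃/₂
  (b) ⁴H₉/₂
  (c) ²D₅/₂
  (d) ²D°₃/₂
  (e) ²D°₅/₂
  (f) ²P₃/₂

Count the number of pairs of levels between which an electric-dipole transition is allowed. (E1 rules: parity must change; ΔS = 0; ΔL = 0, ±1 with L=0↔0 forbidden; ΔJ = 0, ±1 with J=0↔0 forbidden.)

4

(a)–(b): forbidden (ΔL, ΔJ).
(a)–(c): forbidden (ΔS).
(a)–(d): forbidden (parity, ΔS).
(a)–(e): forbidden (parity, ΔS).
(a)–(f): forbidden (ΔS, ΔL).
(b)–(c): forbidden (parity, ΔS, ΔL, ΔJ).
(b)–(d): forbidden (ΔS, ΔL, ΔJ).
(b)–(e): forbidden (ΔS, ΔL, ΔJ).
(b)–(f): forbidden (parity, ΔS, ΔL, ΔJ).
(c)–(d): allowed.
(c)–(e): allowed.
(c)–(f): forbidden (parity).
(d)–(e): forbidden (parity).
(d)–(f): allowed.
(e)–(f): allowed.
Allowed pairs: 4 of 15.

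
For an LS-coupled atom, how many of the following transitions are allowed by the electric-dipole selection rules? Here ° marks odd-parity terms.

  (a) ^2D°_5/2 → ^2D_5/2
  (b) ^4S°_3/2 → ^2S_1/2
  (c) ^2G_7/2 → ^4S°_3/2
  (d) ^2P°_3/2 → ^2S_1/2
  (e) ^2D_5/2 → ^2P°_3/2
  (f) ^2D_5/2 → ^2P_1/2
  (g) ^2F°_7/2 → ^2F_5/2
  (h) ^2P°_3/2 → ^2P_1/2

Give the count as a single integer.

(a) allowed
(b) forbidden (ΔS, ΔL fail)
(c) forbidden (ΔS, ΔL, ΔJ fail)
(d) allowed
(e) allowed
(f) forbidden (parity, ΔJ fail)
(g) allowed
(h) allowed
Total allowed: 5 of 8.

5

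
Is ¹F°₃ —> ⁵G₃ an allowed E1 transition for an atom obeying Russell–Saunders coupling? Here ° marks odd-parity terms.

Initial level: S=0, L=3, J=3, parity odd. Final level: S=2, L=4, J=3, parity even.
Parity must change: odd → even — ✓.
ΔS = 0: S: 0 → 2 — ✗.
ΔL = 0, ±1 (not L=0↔0): L: 3 → 4, ΔL = +1 — ✓.
ΔJ = 0, ±1 (not J=0↔0): J: 3 → 3, ΔJ = +0 — ✓.
Rule(s) violated: ΔS.

forbidden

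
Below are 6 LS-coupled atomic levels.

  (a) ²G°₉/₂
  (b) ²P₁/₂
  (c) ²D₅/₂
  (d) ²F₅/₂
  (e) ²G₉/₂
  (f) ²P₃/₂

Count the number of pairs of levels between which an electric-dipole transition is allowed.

1

(a)–(b): forbidden (ΔL, ΔJ).
(a)–(c): forbidden (ΔL, ΔJ).
(a)–(d): forbidden (ΔJ).
(a)–(e): allowed.
(a)–(f): forbidden (ΔL, ΔJ).
(b)–(c): forbidden (parity, ΔJ).
(b)–(d): forbidden (parity, ΔL, ΔJ).
(b)–(e): forbidden (parity, ΔL, ΔJ).
(b)–(f): forbidden (parity).
(c)–(d): forbidden (parity).
(c)–(e): forbidden (parity, ΔL, ΔJ).
(c)–(f): forbidden (parity).
(d)–(e): forbidden (parity, ΔJ).
(d)–(f): forbidden (parity, ΔL).
(e)–(f): forbidden (parity, ΔL, ΔJ).
Allowed pairs: 1 of 15.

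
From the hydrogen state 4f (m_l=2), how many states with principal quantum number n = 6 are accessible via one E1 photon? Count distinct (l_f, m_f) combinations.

E1 requires Δl = ±1, so l_f ∈ {2, 4}; with 0 ≤ l_f ≤ n_f−1 = 5, the allowed l_f values are {2, 4}.
For l_f = 2: m_f ∈ {m_i−1, m_i, m_i+1} ∩ [−2, 2] = {1, 2} → 2 states.
For l_f = 4: m_f ∈ {m_i−1, m_i, m_i+1} ∩ [−4, 4] = {1, 2, 3} → 3 states.
Total: 5.

5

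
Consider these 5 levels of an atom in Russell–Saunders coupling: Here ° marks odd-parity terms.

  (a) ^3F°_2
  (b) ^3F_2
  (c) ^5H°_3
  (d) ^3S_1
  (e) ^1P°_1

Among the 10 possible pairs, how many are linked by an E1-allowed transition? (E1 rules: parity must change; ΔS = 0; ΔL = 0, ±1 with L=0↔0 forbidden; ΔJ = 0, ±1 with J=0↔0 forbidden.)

1

(a)–(b): allowed.
(a)–(c): forbidden (parity, ΔS, ΔL).
(a)–(d): forbidden (ΔL).
(a)–(e): forbidden (parity, ΔS, ΔL).
(b)–(c): forbidden (ΔS, ΔL).
(b)–(d): forbidden (parity, ΔL).
(b)–(e): forbidden (ΔS, ΔL).
(c)–(d): forbidden (ΔS, ΔL, ΔJ).
(c)–(e): forbidden (parity, ΔS, ΔL, ΔJ).
(d)–(e): forbidden (ΔS).
Allowed pairs: 1 of 10.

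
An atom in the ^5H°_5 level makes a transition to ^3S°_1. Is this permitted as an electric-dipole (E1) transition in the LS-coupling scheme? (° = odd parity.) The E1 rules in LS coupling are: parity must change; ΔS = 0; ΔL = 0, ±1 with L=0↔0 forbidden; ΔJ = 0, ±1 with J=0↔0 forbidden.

forbidden

ΔJ = 0, ±1 (not J=0↔0): J: 5 → 1, ΔJ = -4 — fails.
ΔS = 0: S: 2 → 1 — fails.
ΔL = 0, ±1 (not L=0↔0): L: 5 → 0, ΔL = -5 — fails.
Parity must change: odd → odd — fails.
Rule(s) violated: parity, ΔS, ΔL, ΔJ.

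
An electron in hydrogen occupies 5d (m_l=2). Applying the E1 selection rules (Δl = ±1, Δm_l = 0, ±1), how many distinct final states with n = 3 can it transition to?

E1 requires Δl = ±1, so l_f ∈ {1, 3}; with 0 ≤ l_f ≤ n_f−1 = 2, the allowed l_f values are {1}.
For l_f = 1: m_f ∈ {m_i−1, m_i, m_i+1} ∩ [−1, 1] = {1} → 1 state.
Total: 1.

1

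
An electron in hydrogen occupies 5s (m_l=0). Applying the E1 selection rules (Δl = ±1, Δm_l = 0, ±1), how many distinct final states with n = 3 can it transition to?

E1 requires Δl = ±1, so l_f ∈ {-1, 1}; with 0 ≤ l_f ≤ n_f−1 = 2, the allowed l_f values are {1}.
For l_f = 1: m_f ∈ {m_i−1, m_i, m_i+1} ∩ [−1, 1] = {-1, 0, 1} → 3 states.
Total: 3.

3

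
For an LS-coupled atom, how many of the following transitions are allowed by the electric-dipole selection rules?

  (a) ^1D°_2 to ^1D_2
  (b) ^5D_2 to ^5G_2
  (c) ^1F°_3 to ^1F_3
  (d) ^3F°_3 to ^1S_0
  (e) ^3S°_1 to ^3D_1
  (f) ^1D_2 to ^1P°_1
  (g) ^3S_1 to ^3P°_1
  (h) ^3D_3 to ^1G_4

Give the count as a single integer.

(a) allowed
(b) forbidden (parity, ΔL fail)
(c) allowed
(d) forbidden (ΔS, ΔL, ΔJ fail)
(e) forbidden (ΔL fails)
(f) allowed
(g) allowed
(h) forbidden (parity, ΔS, ΔL fail)
Total allowed: 4 of 8.

4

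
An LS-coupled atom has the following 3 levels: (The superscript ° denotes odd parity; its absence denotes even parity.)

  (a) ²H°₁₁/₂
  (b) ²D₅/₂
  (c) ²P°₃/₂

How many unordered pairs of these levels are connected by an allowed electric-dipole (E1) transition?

1

(a)–(b): forbidden (ΔL, ΔJ).
(a)–(c): forbidden (parity, ΔL, ΔJ).
(b)–(c): allowed.
Allowed pairs: 1 of 3.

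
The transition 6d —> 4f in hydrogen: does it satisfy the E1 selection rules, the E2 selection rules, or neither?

E1

Δl = 3 − 2 = +1; l_i + l_f = 5.
E1 (Δl = ±1): satisfied.
E2 (Δl = 0,±2, l_i+l_f ≥ 2): not satisfied.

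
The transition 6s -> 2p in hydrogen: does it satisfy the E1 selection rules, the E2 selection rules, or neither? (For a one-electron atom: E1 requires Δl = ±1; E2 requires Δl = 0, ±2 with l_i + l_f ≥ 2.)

Δl = 1 − 0 = +1; l_i + l_f = 1.
E1 (Δl = ±1): satisfied.
E2 (Δl = 0,±2, l_i+l_f ≥ 2): not satisfied.

E1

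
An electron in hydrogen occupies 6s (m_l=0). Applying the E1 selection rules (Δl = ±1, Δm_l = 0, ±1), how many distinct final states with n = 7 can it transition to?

3

E1 requires Δl = ±1, so l_f ∈ {-1, 1}; with 0 ≤ l_f ≤ n_f−1 = 6, the allowed l_f values are {1}.
For l_f = 1: m_f ∈ {m_i−1, m_i, m_i+1} ∩ [−1, 1] = {-1, 0, 1} → 3 states.
Total: 3.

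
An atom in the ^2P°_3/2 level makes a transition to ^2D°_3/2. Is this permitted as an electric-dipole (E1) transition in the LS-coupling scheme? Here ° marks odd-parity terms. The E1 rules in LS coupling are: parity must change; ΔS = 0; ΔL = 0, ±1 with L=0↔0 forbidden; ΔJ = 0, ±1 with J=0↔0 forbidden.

Parity must change: odd → odd — ✗.
ΔS = 0: S: 1/2 → 1/2 — ✓.
ΔL = 0, ±1 (not L=0↔0): L: 1 → 2, ΔL = +1 — ✓.
ΔJ = 0, ±1 (not J=0↔0): J: 3/2 → 3/2, ΔJ = +0 — ✓.
Rule(s) violated: parity.

forbidden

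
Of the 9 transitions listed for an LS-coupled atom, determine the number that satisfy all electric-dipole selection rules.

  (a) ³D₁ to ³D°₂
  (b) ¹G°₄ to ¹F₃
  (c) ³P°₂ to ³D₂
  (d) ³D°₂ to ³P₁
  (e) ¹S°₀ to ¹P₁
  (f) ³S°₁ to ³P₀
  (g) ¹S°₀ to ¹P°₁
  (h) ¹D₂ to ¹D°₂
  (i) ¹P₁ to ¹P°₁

8

(a) allowed
(b) allowed
(c) allowed
(d) allowed
(e) allowed
(f) allowed
(g) forbidden (parity fails)
(h) allowed
(i) allowed
Total allowed: 8 of 9.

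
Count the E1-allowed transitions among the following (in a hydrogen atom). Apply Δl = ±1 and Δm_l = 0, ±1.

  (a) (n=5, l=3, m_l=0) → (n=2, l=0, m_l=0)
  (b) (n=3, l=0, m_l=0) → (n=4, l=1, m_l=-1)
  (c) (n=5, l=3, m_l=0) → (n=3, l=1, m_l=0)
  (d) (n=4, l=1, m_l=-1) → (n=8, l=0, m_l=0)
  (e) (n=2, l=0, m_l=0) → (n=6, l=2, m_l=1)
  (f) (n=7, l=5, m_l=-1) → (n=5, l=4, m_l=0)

3

(a) forbidden — Δl = -3 (E1 requires Δl = ±1)
(b) allowed
(c) forbidden — Δl = -2 (E1 requires Δl = ±1)
(d) allowed
(e) forbidden — Δl = +2 (E1 requires Δl = ±1)
(f) allowed
Total allowed: 3 of 6.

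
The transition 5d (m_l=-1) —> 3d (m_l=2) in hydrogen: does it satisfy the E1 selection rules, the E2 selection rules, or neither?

neither

Δl = 2 − 2 = +0; l_i + l_f = 4.
Δm_l = +3.
E1 (Δl = ±1, |Δm_l| ≤ 1): not satisfied.
E2 (Δl = 0,±2, l_i+l_f ≥ 2, |Δm_l| ≤ 2): not satisfied.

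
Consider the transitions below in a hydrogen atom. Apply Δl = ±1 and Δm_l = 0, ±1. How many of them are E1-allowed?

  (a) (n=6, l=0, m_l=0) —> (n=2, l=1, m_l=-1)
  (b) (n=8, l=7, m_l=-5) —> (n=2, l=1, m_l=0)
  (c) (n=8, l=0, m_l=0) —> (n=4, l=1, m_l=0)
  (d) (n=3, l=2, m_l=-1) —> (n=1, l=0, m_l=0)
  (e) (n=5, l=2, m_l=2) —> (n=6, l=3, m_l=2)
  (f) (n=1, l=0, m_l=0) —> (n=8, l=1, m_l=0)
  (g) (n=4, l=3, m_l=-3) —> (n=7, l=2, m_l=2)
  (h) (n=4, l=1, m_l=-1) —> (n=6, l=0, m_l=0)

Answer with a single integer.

(a) allowed
(b) forbidden — Δl = -6 (E1 requires Δl = ±1); Δm_l = +5 (E1 requires Δm_l = 0, ±1)
(c) allowed
(d) forbidden — Δl = -2 (E1 requires Δl = ±1)
(e) allowed
(f) allowed
(g) forbidden — Δm_l = +5 (E1 requires Δm_l = 0, ±1)
(h) allowed
Total allowed: 5 of 8.

5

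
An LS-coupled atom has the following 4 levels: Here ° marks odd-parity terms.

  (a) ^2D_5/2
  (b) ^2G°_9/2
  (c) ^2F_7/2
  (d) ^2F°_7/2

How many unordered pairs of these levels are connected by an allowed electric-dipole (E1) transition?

3

(a)–(b): forbidden (ΔL, ΔJ).
(a)–(c): forbidden (parity).
(a)–(d): allowed.
(b)–(c): allowed.
(b)–(d): forbidden (parity).
(c)–(d): allowed.
Allowed pairs: 3 of 6.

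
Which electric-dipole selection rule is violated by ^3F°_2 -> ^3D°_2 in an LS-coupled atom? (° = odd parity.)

parity

Reading off the term symbols: S 1→1, L 3→2, J 2→2, parity odd→odd.
ΔJ = 0, ±1 (not J=0↔0): J: 2 → 2, ΔJ = +0 — passes.
ΔL = 0, ±1 (not L=0↔0): L: 3 → 2, ΔL = -1 — passes.
Parity must change: odd → odd — fails.
ΔS = 0: S: 1 → 1 — passes.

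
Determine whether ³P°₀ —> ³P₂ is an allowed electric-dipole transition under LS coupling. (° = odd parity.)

forbidden

Initial level: S=1, L=1, J=0, parity odd. Final level: S=1, L=1, J=2, parity even.
Parity must change: odd → even — ok.
ΔS = 0: S: 1 → 1 — ok.
ΔL = 0, ±1 (not L=0↔0): L: 1 → 1, ΔL = +0 — ok.
ΔJ = 0, ±1 (not J=0↔0): J: 0 → 2, ΔJ = +2 — fails.
Rule(s) violated: ΔJ.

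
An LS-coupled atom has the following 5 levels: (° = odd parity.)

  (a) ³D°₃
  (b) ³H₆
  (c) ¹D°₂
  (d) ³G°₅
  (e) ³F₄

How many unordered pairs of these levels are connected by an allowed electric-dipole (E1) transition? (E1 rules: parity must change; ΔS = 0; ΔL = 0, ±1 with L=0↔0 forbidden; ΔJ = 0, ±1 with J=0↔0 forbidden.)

(a)–(b): forbidden (ΔL, ΔJ).
(a)–(c): forbidden (parity, ΔS).
(a)–(d): forbidden (parity, ΔL, ΔJ).
(a)–(e): allowed.
(b)–(c): forbidden (ΔS, ΔL, ΔJ).
(b)–(d): allowed.
(b)–(e): forbidden (parity, ΔL, ΔJ).
(c)–(d): forbidden (parity, ΔS, ΔL, ΔJ).
(c)–(e): forbidden (ΔS, ΔJ).
(d)–(e): allowed.
Allowed pairs: 3 of 10.

3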